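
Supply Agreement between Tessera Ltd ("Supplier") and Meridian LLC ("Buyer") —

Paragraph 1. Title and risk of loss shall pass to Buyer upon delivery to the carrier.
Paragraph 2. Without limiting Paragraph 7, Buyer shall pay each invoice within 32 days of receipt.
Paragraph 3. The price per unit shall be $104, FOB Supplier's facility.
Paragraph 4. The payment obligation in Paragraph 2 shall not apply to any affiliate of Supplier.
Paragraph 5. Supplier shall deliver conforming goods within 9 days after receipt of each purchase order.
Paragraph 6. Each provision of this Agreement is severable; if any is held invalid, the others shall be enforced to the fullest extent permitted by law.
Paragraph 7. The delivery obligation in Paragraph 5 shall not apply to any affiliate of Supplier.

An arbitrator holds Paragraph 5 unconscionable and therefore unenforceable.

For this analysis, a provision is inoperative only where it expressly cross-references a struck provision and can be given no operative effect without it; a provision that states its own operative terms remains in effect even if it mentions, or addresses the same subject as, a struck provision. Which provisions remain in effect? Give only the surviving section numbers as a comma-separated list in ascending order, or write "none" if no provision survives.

1, 2, 3, 4, 6

Paragraph 5 is struck. Paragraph 7 has no operative effect of its own apart from Paragraph 5 and is therefore inoperative. Although Paragraph 2 refers to Paragraph 7, its operative terms do not depend on Paragraph 7, so it remains in effect. Paragraph 6 is a severability clause and preserves every provision that can still be given independent effect. The provisions still in force are Paragraph 1, Paragraph 2, Paragraph 3, Paragraph 4, and Paragraph 6.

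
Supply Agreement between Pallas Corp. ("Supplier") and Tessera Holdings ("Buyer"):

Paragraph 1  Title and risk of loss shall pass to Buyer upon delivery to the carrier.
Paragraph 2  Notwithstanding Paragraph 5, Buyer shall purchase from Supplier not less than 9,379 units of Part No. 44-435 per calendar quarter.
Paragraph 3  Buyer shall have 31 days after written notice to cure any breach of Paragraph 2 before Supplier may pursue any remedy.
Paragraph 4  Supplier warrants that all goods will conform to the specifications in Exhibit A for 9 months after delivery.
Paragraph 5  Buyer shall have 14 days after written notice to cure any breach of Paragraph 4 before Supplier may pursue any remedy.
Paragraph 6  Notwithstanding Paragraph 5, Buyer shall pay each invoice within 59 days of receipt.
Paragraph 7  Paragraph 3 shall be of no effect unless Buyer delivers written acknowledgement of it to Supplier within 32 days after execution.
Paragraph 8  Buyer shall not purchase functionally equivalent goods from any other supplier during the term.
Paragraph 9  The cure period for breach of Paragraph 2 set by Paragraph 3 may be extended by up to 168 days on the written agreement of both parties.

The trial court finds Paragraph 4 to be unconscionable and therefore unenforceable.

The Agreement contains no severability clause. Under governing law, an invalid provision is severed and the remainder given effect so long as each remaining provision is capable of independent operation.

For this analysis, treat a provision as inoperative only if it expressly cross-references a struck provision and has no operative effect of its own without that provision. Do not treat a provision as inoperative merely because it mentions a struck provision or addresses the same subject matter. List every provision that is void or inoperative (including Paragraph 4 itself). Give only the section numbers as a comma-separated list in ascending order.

Paragraph 4 is struck. Paragraph 5 has no operative effect of its own apart from Paragraph 4 and is therefore inoperative. Paragraph 6 mentions Paragraph 5 but its own obligation stands independently of Paragraph 5, so Paragraph 6 is not affected. Paragraph 2 mentions Paragraph 5 but its own obligation stands independently of Paragraph 5, so Paragraph 2 is not affected. With no severability clause, the stated default rule severs what cannot stand and enforces each remaining provision that can operate on its own. The provisions still in force are Paragraph 1, Paragraph 2, Paragraph 3, Paragraph 6, Paragraph 7, Paragraph 8, and Paragraph 9.

4, 5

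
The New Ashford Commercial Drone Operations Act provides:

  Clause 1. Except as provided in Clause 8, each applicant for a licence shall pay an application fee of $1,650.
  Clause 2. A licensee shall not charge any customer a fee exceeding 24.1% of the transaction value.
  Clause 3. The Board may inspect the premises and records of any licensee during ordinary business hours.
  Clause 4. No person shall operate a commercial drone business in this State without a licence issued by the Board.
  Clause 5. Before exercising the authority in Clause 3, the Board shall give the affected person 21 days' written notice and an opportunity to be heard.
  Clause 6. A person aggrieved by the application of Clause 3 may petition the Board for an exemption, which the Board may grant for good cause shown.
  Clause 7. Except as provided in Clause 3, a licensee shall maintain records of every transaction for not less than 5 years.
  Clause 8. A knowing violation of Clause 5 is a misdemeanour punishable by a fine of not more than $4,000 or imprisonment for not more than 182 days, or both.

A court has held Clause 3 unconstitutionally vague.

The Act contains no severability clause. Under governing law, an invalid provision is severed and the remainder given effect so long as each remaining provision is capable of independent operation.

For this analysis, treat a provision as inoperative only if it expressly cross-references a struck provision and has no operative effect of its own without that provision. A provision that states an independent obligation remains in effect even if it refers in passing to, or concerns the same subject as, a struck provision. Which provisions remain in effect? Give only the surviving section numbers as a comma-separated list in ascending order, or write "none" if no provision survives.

1, 2, 4, 7

Clause 3 is struck. Clause 5 has no operative effect of its own apart from Clause 3 and is therefore inoperative. Clause 6 merely fixes the exemption procedure for Clause 3; with Clause 3 gone it has nothing to operate on and falls away. Clause 8 has no operative effect of its own apart from Clause 5 and is therefore inoperative. Clause 1 mentions Clause 8 but its own obligation stands independently of Clause 8, so Clause 1 is not affected. Although Clause 7 refers to Clause 3, its operative terms do not depend on Clause 3, so it remains in effect. Under the stated default rule, only provisions that cannot operate independently fall away; the rest are enforced. The provisions still in force are Clause 1, Clause 2, Clause 4, and Clause 7.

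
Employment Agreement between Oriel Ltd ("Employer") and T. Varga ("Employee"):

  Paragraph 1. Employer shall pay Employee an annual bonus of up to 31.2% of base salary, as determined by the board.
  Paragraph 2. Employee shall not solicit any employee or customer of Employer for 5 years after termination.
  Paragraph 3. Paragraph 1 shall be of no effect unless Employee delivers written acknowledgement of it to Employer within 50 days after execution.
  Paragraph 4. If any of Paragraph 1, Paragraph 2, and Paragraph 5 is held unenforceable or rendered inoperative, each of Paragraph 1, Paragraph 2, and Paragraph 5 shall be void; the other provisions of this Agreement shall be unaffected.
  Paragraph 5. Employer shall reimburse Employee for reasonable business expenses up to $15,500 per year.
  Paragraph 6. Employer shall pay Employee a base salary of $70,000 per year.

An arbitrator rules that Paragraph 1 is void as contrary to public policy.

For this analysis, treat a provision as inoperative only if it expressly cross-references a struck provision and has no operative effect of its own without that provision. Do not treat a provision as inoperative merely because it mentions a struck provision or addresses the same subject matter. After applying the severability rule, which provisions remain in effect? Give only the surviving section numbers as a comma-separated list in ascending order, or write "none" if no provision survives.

4, 6

Paragraph 1 is struck. Paragraph 3 merely fixes the acknowledgement condition for Paragraph 1; with Paragraph 1 gone it has nothing to operate on and falls away. Paragraph 4 declares Paragraph 1, Paragraph 2, and Paragraph 5 mutually dependent; since one of them has fallen, all of them are of no effect. That brings down Paragraph 2 and Paragraph 5 as well. The remainder continues in force under Paragraph 4. The provisions still in force are Paragraph 4 and Paragraph 6.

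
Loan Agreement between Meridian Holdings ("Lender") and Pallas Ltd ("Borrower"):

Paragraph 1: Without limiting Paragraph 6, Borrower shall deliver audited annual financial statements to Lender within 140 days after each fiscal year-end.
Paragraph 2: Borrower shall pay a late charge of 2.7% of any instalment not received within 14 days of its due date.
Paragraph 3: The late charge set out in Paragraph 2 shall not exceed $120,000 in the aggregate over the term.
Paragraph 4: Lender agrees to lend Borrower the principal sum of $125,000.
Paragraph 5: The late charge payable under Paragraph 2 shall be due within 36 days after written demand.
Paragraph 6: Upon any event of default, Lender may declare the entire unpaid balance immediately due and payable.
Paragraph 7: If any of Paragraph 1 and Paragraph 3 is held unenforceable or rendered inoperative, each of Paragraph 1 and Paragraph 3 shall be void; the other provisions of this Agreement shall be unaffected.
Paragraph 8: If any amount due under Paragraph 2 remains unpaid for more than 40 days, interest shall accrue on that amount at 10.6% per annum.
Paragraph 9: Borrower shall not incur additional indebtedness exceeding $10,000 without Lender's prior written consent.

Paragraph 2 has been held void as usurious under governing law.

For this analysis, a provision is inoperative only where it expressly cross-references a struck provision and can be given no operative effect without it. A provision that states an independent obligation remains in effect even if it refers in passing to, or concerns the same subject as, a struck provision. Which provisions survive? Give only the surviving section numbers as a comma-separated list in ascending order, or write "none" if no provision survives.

4, 6, 7, 9

Paragraph 2 is struck. Paragraph 3 operates only by reference to Paragraph 2, so it falls with Paragraph 2. Paragraph 5 has no operative effect of its own apart from Paragraph 2 and is therefore inoperative. Paragraph 8 has no operative effect of its own apart from Paragraph 2 and is therefore inoperative. Paragraph 7 declares Paragraph 1 and Paragraph 3 mutually dependent; since one of them has fallen, all of them are of no effect. That brings down Paragraph 1 as well. The remainder continues in force under Paragraph 7. The provisions still in force are Paragraph 4, Paragraph 6, Paragraph 7, and Paragraph 9.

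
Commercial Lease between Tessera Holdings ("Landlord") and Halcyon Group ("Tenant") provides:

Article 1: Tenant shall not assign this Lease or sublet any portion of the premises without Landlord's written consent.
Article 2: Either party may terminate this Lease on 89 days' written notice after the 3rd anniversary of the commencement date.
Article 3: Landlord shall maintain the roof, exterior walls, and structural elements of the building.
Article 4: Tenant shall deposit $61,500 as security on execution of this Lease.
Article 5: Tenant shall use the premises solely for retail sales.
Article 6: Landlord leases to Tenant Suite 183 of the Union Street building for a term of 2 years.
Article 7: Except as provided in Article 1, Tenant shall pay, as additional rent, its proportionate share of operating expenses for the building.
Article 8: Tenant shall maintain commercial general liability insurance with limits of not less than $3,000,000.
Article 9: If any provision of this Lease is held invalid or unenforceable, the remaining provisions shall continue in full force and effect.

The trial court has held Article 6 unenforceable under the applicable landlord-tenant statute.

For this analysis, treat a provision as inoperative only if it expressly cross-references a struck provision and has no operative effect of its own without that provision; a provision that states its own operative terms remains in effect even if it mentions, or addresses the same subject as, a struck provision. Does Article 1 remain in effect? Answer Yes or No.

Article 6 is struck. Nothing else in the Lease is defined by reference to Article 6. Article 9 is a severability clause and preserves every provision that can still be given independent effect. The provisions still in force are Article 1, Article 2, Article 3, Article 4, Article 5, Article 7, Article 8, and Article 9. Article 1 is among the surviving provisions, so the answer is yes.

Yes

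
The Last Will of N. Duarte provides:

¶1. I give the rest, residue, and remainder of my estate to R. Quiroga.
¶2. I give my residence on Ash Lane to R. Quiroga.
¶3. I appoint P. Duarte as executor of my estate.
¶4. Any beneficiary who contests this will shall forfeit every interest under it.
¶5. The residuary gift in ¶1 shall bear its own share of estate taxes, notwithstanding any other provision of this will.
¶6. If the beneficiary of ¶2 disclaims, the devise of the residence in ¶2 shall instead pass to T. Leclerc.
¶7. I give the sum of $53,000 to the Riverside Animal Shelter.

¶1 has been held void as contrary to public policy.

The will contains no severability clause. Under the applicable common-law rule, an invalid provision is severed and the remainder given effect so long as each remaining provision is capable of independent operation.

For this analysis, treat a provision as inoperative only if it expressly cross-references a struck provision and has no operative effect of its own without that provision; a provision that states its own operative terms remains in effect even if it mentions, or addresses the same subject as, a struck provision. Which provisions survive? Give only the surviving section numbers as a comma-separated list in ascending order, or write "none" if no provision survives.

¶1 is struck. ¶5 has no operative effect of its own apart from ¶1 and is therefore inoperative. With no severability clause, the stated default rule severs what cannot stand and enforces each remaining provision that can operate on its own. ¶2, ¶3, ¶4, ¶6, and ¶7 remain in effect.

2, 3, 4, 6, 7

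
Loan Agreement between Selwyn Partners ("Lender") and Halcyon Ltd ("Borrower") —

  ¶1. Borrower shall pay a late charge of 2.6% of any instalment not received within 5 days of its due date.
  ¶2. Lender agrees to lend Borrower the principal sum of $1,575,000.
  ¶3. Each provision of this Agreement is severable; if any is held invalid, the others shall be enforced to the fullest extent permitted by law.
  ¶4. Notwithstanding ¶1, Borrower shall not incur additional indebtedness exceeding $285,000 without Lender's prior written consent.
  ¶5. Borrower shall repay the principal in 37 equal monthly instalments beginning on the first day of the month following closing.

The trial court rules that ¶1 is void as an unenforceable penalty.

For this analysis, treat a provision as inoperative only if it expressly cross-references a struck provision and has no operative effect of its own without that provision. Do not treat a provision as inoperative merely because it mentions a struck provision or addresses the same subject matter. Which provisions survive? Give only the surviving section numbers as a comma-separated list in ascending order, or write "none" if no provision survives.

¶1 is struck. Although ¶4 refers to ¶1, its operative terms do not depend on ¶1, so it remains in effect. Nothing else in the Agreement is defined by reference to ¶1. Under the severability clause in ¶3, the remaining provisions continue in force. That leaves ¶2, ¶3, ¶4, and ¶5 in effect.

2, 3, 4, 5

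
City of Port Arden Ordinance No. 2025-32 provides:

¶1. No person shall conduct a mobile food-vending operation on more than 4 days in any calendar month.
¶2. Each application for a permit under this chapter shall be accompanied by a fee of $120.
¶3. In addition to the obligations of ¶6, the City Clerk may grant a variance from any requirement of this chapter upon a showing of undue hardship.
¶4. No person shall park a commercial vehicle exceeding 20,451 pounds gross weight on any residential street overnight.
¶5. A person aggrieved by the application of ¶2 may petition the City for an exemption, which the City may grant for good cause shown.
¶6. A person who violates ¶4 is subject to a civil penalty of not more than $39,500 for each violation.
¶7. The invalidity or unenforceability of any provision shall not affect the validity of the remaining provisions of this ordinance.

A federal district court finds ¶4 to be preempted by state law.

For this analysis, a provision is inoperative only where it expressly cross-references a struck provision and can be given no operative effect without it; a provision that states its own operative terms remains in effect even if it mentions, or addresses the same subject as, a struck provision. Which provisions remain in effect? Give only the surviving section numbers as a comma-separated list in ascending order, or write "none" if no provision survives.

¶4 is struck. ¶6 has no operative effect of its own apart from ¶4 and is therefore inoperative. Although ¶3 refers to ¶6, its operative terms do not depend on ¶6, so it remains in effect. ¶7 is a severability clause and preserves every provision that can still be given independent effect. That leaves ¶1, ¶2, ¶3, ¶5, and ¶7 in effect.

1, 2, 3, 5, 7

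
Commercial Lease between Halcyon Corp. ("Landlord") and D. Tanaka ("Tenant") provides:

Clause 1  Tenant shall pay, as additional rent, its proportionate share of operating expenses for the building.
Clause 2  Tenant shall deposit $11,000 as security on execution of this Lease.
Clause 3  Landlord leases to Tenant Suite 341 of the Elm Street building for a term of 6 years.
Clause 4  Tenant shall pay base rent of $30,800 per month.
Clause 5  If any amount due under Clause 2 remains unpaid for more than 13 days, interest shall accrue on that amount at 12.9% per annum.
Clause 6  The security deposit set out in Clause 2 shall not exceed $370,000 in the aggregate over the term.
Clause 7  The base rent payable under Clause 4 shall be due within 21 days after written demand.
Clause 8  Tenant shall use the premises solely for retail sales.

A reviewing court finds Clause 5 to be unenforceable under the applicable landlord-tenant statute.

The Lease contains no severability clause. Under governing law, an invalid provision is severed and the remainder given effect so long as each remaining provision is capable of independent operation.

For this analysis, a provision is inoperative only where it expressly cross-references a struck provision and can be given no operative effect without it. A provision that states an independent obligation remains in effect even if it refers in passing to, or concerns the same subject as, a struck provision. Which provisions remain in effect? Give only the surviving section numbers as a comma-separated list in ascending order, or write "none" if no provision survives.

1, 2, 3, 4, 6, 7, 8

Clause 5 is struck. Nothing else in the Lease is defined by reference to Clause 5. Under the stated default rule, only provisions that cannot operate independently fall away; the rest are enforced. Clause 1, Clause 2, Clause 3, Clause 4, Clause 6, Clause 7, and Clause 8 remain in effect.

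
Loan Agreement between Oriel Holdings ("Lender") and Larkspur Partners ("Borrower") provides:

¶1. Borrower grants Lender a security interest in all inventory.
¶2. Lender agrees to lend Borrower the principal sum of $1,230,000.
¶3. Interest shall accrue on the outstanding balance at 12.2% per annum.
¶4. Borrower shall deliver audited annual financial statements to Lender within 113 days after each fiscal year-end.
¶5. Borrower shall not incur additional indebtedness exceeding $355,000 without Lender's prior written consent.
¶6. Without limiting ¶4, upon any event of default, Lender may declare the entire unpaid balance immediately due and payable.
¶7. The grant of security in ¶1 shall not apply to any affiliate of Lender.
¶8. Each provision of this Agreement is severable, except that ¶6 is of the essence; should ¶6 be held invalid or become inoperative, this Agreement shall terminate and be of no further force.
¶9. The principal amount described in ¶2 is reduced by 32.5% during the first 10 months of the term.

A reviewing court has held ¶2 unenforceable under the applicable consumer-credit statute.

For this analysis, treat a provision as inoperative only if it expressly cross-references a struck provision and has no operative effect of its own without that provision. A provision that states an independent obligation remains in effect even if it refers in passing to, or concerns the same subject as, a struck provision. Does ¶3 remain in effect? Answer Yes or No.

Yes

¶2 is struck. ¶9 operates only by reference to ¶2, so it falls with ¶2. ¶8 makes ¶6 an essential term, but ¶6 is unaffected, so the severability proviso in ¶8 preserves the remaining provisions. That leaves ¶1, ¶3, ¶4, ¶5, ¶6, ¶7, and ¶8 in effect. ¶3 is among the surviving provisions, so the answer is yes.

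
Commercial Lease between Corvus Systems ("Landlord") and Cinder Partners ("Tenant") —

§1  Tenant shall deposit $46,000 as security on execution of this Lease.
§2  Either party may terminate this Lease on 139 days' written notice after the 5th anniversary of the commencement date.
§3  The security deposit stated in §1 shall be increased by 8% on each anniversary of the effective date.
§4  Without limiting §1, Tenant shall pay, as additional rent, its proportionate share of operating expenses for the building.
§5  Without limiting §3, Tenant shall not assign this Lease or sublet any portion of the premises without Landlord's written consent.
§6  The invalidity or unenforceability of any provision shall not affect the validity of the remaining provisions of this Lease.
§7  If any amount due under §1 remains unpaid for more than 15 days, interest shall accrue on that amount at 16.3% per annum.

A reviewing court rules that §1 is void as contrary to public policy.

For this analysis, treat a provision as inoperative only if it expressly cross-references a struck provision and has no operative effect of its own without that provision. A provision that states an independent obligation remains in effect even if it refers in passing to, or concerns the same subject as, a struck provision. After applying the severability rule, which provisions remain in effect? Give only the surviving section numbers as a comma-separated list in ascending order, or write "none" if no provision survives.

§1 is struck. The whole of §3 is the escalation of the security deposit, defined by reference to §1, so §3 cannot stand once §1 is removed. §7 does nothing except set the default interest on the security deposit by reference to §1; with §1 gone it has no independent effect and is inoperative. Although §5 refers to §3, its operative terms do not depend on §3, so it remains in effect. §4 mentions §1 but its own obligation stands independently of §1, so §4 is not affected. Under the severability clause in §6, the remaining provisions continue in force. The provisions still in force are §2, §4, §5, and §6.

2, 4, 5, 6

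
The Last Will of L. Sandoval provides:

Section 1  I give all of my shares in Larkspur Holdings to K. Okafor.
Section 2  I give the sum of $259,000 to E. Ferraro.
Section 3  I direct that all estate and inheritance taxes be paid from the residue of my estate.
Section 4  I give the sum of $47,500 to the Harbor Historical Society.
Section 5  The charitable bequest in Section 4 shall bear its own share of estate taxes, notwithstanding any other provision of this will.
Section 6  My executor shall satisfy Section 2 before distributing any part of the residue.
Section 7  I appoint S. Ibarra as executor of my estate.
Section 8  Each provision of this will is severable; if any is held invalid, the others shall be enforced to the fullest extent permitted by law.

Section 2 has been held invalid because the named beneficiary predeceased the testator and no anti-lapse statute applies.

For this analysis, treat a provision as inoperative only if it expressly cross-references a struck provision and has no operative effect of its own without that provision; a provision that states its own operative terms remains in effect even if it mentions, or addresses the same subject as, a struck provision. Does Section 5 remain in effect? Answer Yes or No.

Yes

Section 2 is struck. Section 6 merely fixes the priority direction for Section 2; with Section 2 gone it has nothing to operate on and falls away. Under the severability clause in Section 8, the remaining provisions continue in force. Section 1, Section 3, Section 4, Section 5, Section 7, and Section 8 remain in effect. Section 5 is among the surviving provisions, so the answer is yes.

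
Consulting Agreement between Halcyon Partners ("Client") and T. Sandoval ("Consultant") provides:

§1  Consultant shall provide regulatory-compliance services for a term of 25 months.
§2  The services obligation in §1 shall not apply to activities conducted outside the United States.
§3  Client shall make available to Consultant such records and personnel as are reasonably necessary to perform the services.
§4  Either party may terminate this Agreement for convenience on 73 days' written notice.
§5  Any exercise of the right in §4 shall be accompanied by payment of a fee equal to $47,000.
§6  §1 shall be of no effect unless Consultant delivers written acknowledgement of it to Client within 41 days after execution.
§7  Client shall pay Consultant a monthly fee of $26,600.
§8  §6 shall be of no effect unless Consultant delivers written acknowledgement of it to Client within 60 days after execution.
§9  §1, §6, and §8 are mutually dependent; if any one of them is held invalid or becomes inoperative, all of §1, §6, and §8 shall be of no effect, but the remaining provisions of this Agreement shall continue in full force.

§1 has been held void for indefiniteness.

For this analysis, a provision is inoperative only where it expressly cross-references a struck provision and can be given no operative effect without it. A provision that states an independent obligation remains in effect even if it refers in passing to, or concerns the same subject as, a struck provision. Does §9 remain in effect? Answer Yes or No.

§1 is struck. The whole of §2 is the carve-out from the services obligation, defined by reference to §1, so §2 cannot stand once §1 is removed. §6 operates only by reference to §1, so it falls with §1. The only function of §8 is the acknowledgement condition for §6, so it cannot stand once §6 is removed. §9 declares §1, §6, and §8 mutually dependent; since one of them has fallen, all of them are of no effect. The remainder continues in force under §9. The provisions still in force are §3, §4, §5, §7, and §9. §9 is among the surviving provisions, so the answer is yes.

Yes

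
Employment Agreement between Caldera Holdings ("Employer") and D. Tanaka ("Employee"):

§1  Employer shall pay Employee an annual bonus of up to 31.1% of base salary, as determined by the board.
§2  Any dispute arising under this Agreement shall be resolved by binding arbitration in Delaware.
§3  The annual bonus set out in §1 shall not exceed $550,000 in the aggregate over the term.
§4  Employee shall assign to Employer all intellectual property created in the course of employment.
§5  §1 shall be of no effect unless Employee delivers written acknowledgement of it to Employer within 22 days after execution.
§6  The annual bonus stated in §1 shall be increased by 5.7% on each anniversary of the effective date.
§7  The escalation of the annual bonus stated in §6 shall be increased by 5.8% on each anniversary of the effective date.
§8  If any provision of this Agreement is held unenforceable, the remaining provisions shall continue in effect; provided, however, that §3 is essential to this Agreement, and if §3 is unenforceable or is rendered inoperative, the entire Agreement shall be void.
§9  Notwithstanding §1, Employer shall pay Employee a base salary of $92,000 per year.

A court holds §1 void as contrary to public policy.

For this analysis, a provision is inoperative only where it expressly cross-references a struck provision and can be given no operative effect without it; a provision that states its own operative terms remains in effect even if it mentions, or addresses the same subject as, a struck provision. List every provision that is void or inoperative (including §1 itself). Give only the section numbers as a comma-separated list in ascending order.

1, 2, 3, 4, 5, 6, 7, 8, 9

§1 is struck. The whole of §3 is the aggregate cap on the annual bonus, defined by reference to §1, so §3 cannot stand once §1 is removed. §5 has no operative effect of its own apart from §1 and is therefore inoperative. §6 operates only by reference to §1, so it falls with §1. The whole of §7 is the escalation of the escalation of the annual bonus, defined by reference to §6, so §7 cannot stand once §6 is removed. §8 makes §3 an essential term, and §3 has been rendered inoperative by the cascade; under §8, the entire Agreement is therefore void. No provision of the Agreement survives.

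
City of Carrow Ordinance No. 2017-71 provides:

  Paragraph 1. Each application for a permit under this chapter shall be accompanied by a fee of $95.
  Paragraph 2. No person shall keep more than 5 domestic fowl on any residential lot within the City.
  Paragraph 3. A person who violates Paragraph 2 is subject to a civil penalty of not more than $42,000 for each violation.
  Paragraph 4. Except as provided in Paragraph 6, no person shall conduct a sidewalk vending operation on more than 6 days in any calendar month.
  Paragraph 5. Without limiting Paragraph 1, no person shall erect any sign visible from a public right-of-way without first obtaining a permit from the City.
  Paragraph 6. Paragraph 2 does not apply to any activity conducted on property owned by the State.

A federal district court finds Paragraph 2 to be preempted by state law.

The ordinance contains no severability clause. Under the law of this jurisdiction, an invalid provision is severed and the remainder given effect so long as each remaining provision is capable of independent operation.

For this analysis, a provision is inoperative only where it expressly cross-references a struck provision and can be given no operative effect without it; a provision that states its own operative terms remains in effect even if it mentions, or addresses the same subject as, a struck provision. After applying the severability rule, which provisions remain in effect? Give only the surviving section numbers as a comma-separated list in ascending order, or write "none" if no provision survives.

Paragraph 2 is struck. Paragraph 3 has no operative effect of its own apart from Paragraph 2 and is therefore inoperative. Paragraph 6 merely fixes the public-property exemption from Paragraph 2; with Paragraph 2 gone it has nothing to operate on and falls away. Although Paragraph 4 refers to Paragraph 6, its operative terms do not depend on Paragraph 6, so it remains in effect. With no severability clause, the stated default rule severs what cannot stand and enforces each remaining provision that can operate on its own. That leaves Paragraph 1, Paragraph 4, and Paragraph 5 in effect.

1, 4, 5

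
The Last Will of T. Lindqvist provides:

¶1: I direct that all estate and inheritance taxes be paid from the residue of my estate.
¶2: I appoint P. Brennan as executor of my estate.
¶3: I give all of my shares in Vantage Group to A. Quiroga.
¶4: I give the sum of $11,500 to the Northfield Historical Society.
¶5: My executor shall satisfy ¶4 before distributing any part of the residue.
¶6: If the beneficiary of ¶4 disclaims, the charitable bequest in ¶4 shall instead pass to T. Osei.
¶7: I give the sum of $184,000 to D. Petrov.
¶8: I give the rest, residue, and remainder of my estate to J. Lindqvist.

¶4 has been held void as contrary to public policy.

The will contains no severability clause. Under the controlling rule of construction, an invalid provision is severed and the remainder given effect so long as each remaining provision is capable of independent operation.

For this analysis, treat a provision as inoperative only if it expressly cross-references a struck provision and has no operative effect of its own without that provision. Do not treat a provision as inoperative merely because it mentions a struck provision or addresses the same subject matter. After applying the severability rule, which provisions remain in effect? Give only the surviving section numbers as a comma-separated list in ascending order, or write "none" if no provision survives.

¶4 is struck. The only function of ¶5 is the priority direction for ¶4, so it cannot stand once ¶4 is removed. The only function of ¶6 is the alternative disposition for ¶4, so it cannot stand once ¶4 is removed. With no severability clause, the stated default rule severs what cannot stand and enforces each remaining provision that can operate on its own. ¶1, ¶2, ¶3, ¶7, and ¶8 remain in effect.

1, 2, 3, 7, 8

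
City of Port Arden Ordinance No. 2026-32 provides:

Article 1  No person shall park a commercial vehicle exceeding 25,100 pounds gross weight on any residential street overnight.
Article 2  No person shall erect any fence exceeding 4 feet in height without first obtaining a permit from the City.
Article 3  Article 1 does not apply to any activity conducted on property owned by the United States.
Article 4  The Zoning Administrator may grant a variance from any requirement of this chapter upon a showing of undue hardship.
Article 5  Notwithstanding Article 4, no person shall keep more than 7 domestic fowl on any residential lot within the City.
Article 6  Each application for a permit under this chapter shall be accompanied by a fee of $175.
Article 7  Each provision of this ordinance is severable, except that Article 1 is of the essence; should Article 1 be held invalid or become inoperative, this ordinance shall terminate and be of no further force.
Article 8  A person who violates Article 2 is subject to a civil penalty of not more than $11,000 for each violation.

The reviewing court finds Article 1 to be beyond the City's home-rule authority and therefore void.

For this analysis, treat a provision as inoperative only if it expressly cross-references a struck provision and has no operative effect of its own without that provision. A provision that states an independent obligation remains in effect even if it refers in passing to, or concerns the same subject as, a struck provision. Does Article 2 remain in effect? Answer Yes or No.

Article 1 is struck. The only function of Article 3 is the public-property exemption from Article 1, so it cannot stand once Article 1 is removed. Article 7 makes Article 1 an essential term, and Article 1 is the provision held invalid; under Article 7, the entire ordinance is therefore void. No provision of the ordinance survives. Article 2 is among the inoperative provisions, so the answer is no.

No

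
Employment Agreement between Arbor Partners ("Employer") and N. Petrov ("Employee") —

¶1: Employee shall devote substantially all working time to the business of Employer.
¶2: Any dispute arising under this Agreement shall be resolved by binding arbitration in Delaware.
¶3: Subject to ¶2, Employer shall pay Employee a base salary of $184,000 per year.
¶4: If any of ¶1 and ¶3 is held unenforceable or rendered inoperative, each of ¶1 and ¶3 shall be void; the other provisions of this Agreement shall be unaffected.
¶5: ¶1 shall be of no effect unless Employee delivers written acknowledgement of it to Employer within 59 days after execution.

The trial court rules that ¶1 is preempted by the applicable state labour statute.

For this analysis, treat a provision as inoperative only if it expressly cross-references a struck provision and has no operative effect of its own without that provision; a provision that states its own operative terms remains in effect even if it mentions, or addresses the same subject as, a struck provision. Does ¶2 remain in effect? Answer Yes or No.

¶1 is struck. ¶5 merely fixes the acknowledgement condition for ¶1; with ¶1 gone it has nothing to operate on and falls away. ¶4 declares ¶1 and ¶3 mutually dependent; since one of them has fallen, all of them are of no effect. That brings down ¶3 as well. The remainder continues in force under ¶4. The provisions still in force are ¶2 and ¶4. ¶2 is among the surviving provisions, so the answer is yes.

Yes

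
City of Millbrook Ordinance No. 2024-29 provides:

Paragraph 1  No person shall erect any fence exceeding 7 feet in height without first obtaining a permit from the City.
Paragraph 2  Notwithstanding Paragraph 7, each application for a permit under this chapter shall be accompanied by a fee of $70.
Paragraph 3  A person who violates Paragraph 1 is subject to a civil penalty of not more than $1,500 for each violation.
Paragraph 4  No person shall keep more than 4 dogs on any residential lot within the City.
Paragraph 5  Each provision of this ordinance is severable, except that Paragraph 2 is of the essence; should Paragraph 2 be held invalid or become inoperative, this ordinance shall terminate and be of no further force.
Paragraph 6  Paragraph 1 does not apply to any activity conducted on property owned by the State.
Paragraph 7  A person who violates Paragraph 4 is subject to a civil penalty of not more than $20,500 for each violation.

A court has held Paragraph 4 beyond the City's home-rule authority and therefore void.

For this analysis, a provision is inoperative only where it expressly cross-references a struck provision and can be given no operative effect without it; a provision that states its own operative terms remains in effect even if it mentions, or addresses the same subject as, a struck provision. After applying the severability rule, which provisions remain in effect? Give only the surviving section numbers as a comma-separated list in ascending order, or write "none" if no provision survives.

Paragraph 4 is struck. The only function of Paragraph 7 is the civil penalty for violating Paragraph 4, so it cannot stand once Paragraph 4 is removed. Although Paragraph 2 refers to Paragraph 7, its operative terms do not depend on Paragraph 7, so it remains in effect. Paragraph 5 makes Paragraph 2 an essential term, but Paragraph 2 is unaffected, so the severability proviso in Paragraph 5 preserves the remaining provisions. The provisions still in force are Paragraph 1, Paragraph 2, Paragraph 3, Paragraph 5, and Paragraph 6.

1, 2, 3, 5, 6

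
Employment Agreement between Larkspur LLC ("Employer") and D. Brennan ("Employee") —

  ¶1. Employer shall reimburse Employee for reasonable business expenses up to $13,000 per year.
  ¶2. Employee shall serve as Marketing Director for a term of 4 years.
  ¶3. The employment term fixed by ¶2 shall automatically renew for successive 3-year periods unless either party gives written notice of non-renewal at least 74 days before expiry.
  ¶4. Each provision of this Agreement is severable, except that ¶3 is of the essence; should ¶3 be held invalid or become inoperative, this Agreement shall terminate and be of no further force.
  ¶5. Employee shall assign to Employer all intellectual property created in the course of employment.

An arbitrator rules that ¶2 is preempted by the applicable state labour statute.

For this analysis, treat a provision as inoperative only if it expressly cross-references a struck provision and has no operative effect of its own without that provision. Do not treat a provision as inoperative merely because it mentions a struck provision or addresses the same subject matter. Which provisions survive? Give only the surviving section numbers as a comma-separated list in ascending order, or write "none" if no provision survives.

¶2 is struck. ¶3 does nothing except set the renewal of the employment term by reference to ¶2; with ¶2 gone it has no independent effect and is inoperative. ¶4 makes ¶3 an essential term, and ¶3 has been rendered inoperative by the cascade; under ¶4, the entire Agreement is therefore void. No provision of the Agreement survives.

none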